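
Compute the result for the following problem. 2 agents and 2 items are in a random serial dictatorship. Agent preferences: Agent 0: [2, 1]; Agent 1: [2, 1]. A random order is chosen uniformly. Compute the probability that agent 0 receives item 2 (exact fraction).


Step 1: Agent 0 wants item 2
Step 2: There are 2 possible orderings of agents
Step 3: In 1 orderings, agent 0 gets item 2
Step 4: Probability = 1/2

1/2


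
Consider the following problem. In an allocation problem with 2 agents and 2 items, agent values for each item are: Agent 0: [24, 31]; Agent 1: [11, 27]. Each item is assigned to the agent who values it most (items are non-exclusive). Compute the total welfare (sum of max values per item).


Step 1: For each item, find the maximum value among all agents.
Step 2: Item 0 -> Agent 0 (value 24)
Step 3: Item 1 -> Agent 0 (value 31)
Step 4: Total welfare = 24 + 31 = 55

55


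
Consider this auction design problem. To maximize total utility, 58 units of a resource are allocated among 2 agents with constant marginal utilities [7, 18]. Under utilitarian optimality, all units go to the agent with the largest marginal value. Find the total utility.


Step 1: The marginal utilities are [7, 18]
Step 2: The highest marginal utility is 18
Step 3: All 58 units go to that agent
Step 4: Total utility = 18 * 58 = 1044

1044


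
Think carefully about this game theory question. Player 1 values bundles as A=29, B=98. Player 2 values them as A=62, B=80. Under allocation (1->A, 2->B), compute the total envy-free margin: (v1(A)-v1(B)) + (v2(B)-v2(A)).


Step 1: Player 1's margin = v1(A) - v1(B) = 29 - 98 = -69
Step 2: Player 2's margin = v2(B) - v2(A) = 80 - 62 = 18
Step 3: Total margin = -69 + 18 = -51

-51


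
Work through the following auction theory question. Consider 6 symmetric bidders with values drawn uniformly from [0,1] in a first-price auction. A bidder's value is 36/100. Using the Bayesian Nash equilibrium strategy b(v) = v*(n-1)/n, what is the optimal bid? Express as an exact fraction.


Step 1: The symmetric BNE bidding function is b(v) = v * (n-1) / n
Step 2: Substitute v = 9/25 and n = 6
Step 3: b = 9/25 * 5/6
Step 4: b = 3/10

3/10


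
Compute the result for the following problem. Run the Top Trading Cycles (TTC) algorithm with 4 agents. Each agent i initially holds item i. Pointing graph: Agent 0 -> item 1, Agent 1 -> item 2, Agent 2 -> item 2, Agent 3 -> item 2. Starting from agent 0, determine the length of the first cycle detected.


Step 1: Trace the pointer graph from agent 0: 0 -> 1 -> 2 -> 2
Step 2: A cycle is detected when we revisit agent 2
Step 3: The cycle is: 2 -> 2
Step 4: Cycle length = 1

1


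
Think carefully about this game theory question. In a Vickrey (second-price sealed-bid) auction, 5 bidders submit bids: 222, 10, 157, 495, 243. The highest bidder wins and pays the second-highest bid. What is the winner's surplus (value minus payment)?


Step 1: Sort bids in descending order: 495, 243, 222, 157, 10
Step 2: The winning bid is the highest: 495
Step 3: The payment equals the second-highest bid: 243
Step 4: Surplus = winner's bid - payment = 495 - 243 = 252

252


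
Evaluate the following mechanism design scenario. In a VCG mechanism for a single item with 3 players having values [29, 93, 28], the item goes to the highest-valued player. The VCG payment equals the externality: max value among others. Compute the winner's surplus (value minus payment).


Step 1: The winner is the agent with the highest value: agent 1 with value 93
Step 2: Values of other agents: [29, 28]
Step 3: VCG payment = max of others' values = 29
Step 4: Surplus = 93 - 29 = 64

64


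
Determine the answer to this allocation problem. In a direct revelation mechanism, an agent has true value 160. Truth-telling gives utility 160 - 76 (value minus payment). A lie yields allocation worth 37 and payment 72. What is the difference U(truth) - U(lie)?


Step 1: U(truth) = value - payment = 160 - 76 = 84
Step 2: U(lie) = allocation - payment = 37 - 72 = -35
Step 3: IC gap = 84 - (-35) = 119

119


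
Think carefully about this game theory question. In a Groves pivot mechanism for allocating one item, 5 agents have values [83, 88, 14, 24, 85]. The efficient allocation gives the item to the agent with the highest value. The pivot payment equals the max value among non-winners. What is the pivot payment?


Step 1: The efficient winner is agent 1 with value 88
Step 2: Other agents' values: [83, 14, 24, 85]
Step 3: Pivot payment = max(others) = 85
Step 4: The winner pays 85

85


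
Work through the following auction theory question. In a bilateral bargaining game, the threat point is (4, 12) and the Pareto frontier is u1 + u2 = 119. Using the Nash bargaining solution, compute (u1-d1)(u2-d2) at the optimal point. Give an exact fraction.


Step 1: The Nash solution splits surplus symmetrically above the disagreement point
Step 2: u1 = (total + d1 - d2)/2 = (119 + 4 - 12)/2 = 111/2
Step 3: u2 = (total - d1 + d2)/2 = (119 - 4 + 12)/2 = 127/2
Step 4: Nash product = (111/2 - 4) * (127/2 - 12)
Step 5: = 103/2 * 103/2 = 10609/4

10609/4


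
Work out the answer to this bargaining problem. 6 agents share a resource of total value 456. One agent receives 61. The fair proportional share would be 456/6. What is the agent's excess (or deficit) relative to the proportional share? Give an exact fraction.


Step 1: Proportional share = 456/6 = 76
Step 2: Agent's actual allocation = 61
Step 3: Excess = 61 - 76 = -15

-15


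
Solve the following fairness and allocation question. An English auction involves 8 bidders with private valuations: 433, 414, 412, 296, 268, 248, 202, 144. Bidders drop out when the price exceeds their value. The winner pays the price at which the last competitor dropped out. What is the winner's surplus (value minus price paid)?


Step 1: Identify the highest value: 433
Step 2: Identify the second-highest value: 414
Step 3: The final price = second-highest value = 414
Step 4: Surplus = 433 - 414 = 19

19


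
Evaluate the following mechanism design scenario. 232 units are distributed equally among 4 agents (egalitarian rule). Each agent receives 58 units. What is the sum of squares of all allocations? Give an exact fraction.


Step 1: Each agent's share = 232/4 = 58
Step 2: Square of each share = (58)^2 = 3364
Step 3: Sum of squares = 4 * 3364 = 13456

13456


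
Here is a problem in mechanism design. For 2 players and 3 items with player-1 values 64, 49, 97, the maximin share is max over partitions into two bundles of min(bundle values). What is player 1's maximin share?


Step 1: Item values = 64, 49, 97
Step 2: Enumerate all 2-bundle partitions and take the smaller bundle:
  Partition 1: {64} vs {49,97} -> bundles 64, 146; min = 64
  Partition 2: {49} vs {64,97} -> bundles 49, 161; min = 49
  Partition 3: {97} vs {64,49} -> bundles 97, 113; min = 97
Step 3: MMS = max(64, 49, 97) = 97

97


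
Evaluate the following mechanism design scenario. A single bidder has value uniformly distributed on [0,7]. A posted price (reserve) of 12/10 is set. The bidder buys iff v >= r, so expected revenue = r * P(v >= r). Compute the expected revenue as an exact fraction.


Step 1: Posted price r = 6/5, value support [0,7]
Step 2: P(v >= r) = (7 - 6/5)/7 = 29/35
Step 3: Expected revenue = r * P(v >= r) = 6/5 * 29/35
Step 4: Revenue = 174/175

174/175


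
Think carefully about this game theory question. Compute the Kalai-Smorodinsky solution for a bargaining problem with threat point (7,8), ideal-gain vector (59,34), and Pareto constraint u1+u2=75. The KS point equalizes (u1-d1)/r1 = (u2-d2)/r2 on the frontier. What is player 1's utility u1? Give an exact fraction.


Step 1: At the KS point, (u1-d1)/r1 = (u2-d2)/r2 = t and u1+u2 = 75
Step 2: u1 = d1 + r1*t and u2 = d2 + r2*t, so (d1 + r1*t) + (d2 + r2*t) = 75
Step 3: t = (75 - 7 - 8)/(59 + 34) = 60/93 = 20/31
Step 4: u1 = d1 + r1*t = 7 + 59 * 20/31 = 1397/31
Step 5: (Check: u2 = d2 + r2*t = 928/31; u1+u2 = 1397/31 + 928/31 = 75, on the frontier.)

1397/31


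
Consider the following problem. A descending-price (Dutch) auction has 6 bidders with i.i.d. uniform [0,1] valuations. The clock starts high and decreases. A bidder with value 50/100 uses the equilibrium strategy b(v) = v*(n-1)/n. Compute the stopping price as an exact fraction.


Step 1: Dutch auctions are strategically equivalent to first-price auctions
Step 2: The equilibrium bid is b(v) = v*(n-1)/n
Step 3: b = 1/2 * 5/6
Step 4: b = 5/12

5/12


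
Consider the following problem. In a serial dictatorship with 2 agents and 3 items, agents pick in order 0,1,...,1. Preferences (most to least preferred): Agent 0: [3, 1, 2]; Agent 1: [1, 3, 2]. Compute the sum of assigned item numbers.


Step 1: Agent 0 picks item 3
Step 2: Agent 1 picks item 1
Step 3: Sum = 3 + 1 = 4

4


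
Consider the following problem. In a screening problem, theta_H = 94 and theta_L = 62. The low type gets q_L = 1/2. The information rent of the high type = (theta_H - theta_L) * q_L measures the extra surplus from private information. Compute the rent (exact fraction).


Step 1: theta_H - theta_L = 94 - 62 = 32
Step 2: Information rent = (theta_H - theta_L) * q_L
Step 3: = 32 * 1/2
Step 4: = 16

16


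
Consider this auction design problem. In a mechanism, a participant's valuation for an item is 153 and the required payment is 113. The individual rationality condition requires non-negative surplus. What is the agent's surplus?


Step 1: Surplus = value - payment = 153 - 113 = 40
Step 2: IR is satisfied (surplus >= 0)

40


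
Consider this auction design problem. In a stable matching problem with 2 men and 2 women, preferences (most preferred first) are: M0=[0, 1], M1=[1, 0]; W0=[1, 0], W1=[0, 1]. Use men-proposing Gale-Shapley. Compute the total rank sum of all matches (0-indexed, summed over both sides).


Step 1: Run Gale-Shapley (men propose, women hold best offer):
  M0 proposes to W0; she accepts
  M1 proposes to W1; she accepts
Step 2: Final matching: W0-M0, W1-M1
Step 3: 0-indexed ranks (man's rank of his match, then woman's): 0 + 1 + 0 + 1
Step 4: Total rank sum = 2

2


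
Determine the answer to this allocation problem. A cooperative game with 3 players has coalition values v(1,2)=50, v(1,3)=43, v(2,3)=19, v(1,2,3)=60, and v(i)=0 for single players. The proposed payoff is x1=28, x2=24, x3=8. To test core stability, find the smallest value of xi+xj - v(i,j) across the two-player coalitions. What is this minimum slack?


Step 1: Slack for coalition (1,2): x1+x2 - v12 = 52 - 50 = 2
Step 2: Slack for coalition (1,3): x1+x3 - v13 = 36 - 43 = -7
Step 3: Slack for coalition (2,3): x2+x3 - v23 = 32 - 19 = 13
Step 4: Minimum slack = min(2, -7, 13) = -7, attained by (1,3); coalition (1,3) can block (slack < 0), so the allocation is not in the core

-7


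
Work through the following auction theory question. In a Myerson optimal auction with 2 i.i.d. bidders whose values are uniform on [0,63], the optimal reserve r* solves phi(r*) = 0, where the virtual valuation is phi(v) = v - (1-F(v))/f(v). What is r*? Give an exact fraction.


Step 1: For U[0,63], F(v) = v/63 and f(v) = 1/63
Step 2: phi(v) = v - (1 - v/63)/(1/63) = v - (63 - v) = 2v - 63
Step 3: Set phi(r*) = 0: 2r* - 63 = 0
Step 4: r* = 63/2 (the number of bidders n = 2 does not enter)

63/2


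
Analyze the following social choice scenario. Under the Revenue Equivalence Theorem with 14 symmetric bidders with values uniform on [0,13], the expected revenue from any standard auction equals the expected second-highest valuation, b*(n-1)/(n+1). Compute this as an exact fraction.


Step 1: By Revenue Equivalence, expected revenue = b*(n-1)/(n+1)
Step 2: Substituting n = 14, b = 13
Step 3: Revenue = 13*(14-1)/(14+1) = 13*13/15
Step 4: Revenue = 169/15

169/15


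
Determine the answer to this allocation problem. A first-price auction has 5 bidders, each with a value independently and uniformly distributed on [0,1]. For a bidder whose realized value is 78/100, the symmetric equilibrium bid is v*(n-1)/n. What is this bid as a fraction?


Step 1: The symmetric BNE bidding function is b(v) = v * (n-1) / n
Step 2: Substitute v = 39/50 and n = 5
Step 3: b = 39/50 * 4/5
Step 4: b = 78/125

78/125


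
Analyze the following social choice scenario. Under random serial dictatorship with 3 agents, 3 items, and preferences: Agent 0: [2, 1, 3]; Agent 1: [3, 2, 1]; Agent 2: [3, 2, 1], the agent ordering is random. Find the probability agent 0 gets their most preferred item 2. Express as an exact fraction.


Step 1: Agent 0 wants item 2
Step 2: There are 6 possible orderings of agents
Step 3: In 4 orderings, agent 0 gets item 2
Step 4: Probability = 4/6 = 2/3

2/3


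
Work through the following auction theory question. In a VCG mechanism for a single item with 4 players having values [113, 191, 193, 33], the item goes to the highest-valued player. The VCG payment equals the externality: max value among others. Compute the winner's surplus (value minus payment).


Step 1: The winner is the agent with the highest value: agent 2 with value 193
Step 2: Values of other agents: [113, 191, 33]
Step 3: VCG payment = max of others' values = 191
Step 4: Surplus = 193 - 191 = 2

2


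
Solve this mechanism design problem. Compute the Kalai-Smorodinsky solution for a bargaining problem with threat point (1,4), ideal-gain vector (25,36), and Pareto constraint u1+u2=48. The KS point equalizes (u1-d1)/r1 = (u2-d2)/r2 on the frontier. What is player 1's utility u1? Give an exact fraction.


Step 1: At the KS point, (u1-d1)/r1 = (u2-d2)/r2 = t and u1+u2 = 48
Step 2: u1 = d1 + r1*t and u2 = d2 + r2*t, so (d1 + r1*t) + (d2 + r2*t) = 48
Step 3: t = (48 - 1 - 4)/(25 + 36) = 43/61
Step 4: u1 = d1 + r1*t = 1 + 25 * 43/61 = 1136/61
Step 5: (Check: u2 = d2 + r2*t = 1792/61; u1+u2 = 1136/61 + 1792/61 = 48, on the frontier.)

1136/61


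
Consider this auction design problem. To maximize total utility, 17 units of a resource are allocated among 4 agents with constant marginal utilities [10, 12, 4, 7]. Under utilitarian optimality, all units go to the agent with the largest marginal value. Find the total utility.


Step 1: The marginal utilities are [10, 12, 4, 7]
Step 2: The highest marginal utility is 12
Step 3: All 17 units go to that agent
Step 4: Total utility = 12 * 17 = 204

204


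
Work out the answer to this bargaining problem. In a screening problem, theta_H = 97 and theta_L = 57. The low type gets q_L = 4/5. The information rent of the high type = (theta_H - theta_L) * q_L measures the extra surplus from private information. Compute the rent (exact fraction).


Step 1: theta_H - theta_L = 97 - 57 = 40
Step 2: Information rent = (theta_H - theta_L) * q_L
Step 3: = 40 * 4/5
Step 4: = 32

32


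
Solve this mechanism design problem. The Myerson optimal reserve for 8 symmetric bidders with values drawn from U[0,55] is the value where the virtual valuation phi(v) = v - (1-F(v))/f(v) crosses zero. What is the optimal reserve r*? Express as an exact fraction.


Step 1: For U[0,55], F(v) = v/55 and f(v) = 1/55
Step 2: phi(v) = v - (1 - v/55)/(1/55) = v - (55 - v) = 2v - 55
Step 3: Set phi(r*) = 0: 2r* - 55 = 0
Step 4: r* = 55/2 (the number of bidders n = 8 does not enter)

55/2


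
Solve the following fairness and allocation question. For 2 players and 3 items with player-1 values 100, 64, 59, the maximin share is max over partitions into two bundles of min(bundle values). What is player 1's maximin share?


Step 1: Item values = 100, 64, 59
Step 2: Enumerate all 2-bundle partitions and take the smaller bundle:
  Partition 1: {100} vs {64,59} -> bundles 100, 123; min = 100
  Partition 2: {64} vs {100,59} -> bundles 64, 159; min = 64
  Partition 3: {59} vs {100,64} -> bundles 59, 164; min = 59
Step 3: MMS = max(100, 64, 59) = 100

100


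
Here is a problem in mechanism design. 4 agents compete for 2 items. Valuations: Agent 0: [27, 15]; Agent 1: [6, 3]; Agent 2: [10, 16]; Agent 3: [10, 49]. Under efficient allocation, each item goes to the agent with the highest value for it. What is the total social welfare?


Step 1: For each item, find the maximum value among all agents.
Step 2: Item 0 -> Agent 0 (value 27)
Step 3: Item 1 -> Agent 3 (value 49)
Step 4: Total welfare = 27 + 49 = 76

76


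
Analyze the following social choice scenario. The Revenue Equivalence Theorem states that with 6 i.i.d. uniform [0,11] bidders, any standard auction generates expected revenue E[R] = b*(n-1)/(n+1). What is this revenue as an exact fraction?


Step 1: By Revenue Equivalence, expected revenue = b*(n-1)/(n+1)
Step 2: Substituting n = 6, b = 11
Step 3: Revenue = 11*(6-1)/(6+1) = 11*5/7
Step 4: Revenue = 55/7

55/7


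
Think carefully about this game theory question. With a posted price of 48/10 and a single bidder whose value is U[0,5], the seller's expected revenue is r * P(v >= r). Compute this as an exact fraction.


Step 1: Posted price r = 24/5, value support [0,5]
Step 2: P(v >= r) = (5 - 24/5)/5 = 1/25
Step 3: Expected revenue = r * P(v >= r) = 24/5 * 1/25
Step 4: Revenue = 24/125

24/125


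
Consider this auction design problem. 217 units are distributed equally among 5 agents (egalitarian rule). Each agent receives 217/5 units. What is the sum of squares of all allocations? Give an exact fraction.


Step 1: Each agent's share = 217/5
Step 2: Square of each share = (217/5)^2 = 47089/25
Step 3: Sum of squares = 5 * 47089/25 = 47089/5

47089/5


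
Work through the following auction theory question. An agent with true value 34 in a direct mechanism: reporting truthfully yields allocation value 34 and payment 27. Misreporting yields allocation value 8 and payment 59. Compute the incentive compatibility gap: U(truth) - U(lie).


Step 1: U(truth) = value - payment = 34 - 27 = 7
Step 2: U(lie) = allocation - payment = 8 - 59 = -51
Step 3: IC gap = 7 - (-51) = 58

58


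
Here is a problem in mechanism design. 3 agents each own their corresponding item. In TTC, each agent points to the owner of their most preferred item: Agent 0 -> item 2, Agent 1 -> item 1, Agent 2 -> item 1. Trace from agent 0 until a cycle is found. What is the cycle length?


Step 1: Trace the pointer graph from agent 0: 0 -> 2 -> 1 -> 1
Step 2: A cycle is detected when we revisit agent 1
Step 3: The cycle is: 1 -> 1
Step 4: Cycle length = 1

1


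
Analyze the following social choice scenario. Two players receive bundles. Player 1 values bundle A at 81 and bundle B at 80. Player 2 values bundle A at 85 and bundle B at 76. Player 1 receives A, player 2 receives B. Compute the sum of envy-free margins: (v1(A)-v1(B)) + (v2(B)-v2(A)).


Step 1: Player 1's margin = v1(A) - v1(B) = 81 - 80 = 1
Step 2: Player 2's margin = v2(B) - v2(A) = 76 - 85 = -9
Step 3: Total margin = 1 + -9 = -8

-8


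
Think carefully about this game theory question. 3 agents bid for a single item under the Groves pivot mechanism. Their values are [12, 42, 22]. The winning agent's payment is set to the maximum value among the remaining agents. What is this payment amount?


Step 1: The efficient winner is agent 1 with value 42
Step 2: Other agents' values: [12, 22]
Step 3: Pivot payment = max(others) = 22
Step 4: The winner pays 22

22


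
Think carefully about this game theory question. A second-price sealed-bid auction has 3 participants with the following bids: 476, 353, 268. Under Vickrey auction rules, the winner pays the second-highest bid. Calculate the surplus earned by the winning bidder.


Step 1: Sort bids in descending order: 476, 353, 268
Step 2: The winning bid is the highest: 476
Step 3: The payment equals the second-highest bid: 353
Step 4: Surplus = winner's bid - payment = 476 - 353 = 123

123


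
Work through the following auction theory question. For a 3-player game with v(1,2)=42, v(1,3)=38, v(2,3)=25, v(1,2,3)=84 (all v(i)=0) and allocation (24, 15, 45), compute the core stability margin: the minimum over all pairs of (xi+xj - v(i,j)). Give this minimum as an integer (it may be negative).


Step 1: Slack for coalition (1,2): x1+x2 - v12 = 39 - 42 = -3
Step 2: Slack for coalition (1,3): x1+x3 - v13 = 69 - 38 = 31
Step 3: Slack for coalition (2,3): x2+x3 - v23 = 60 - 25 = 35
Step 4: Minimum slack = min(-3, 31, 35) = -3, attained by (1,2); coalition (1,2) can block (slack < 0), so the allocation is not in the core

-3


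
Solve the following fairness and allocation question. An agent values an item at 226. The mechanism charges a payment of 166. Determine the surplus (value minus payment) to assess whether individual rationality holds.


Step 1: Surplus = value - payment = 226 - 166 = 60
Step 2: IR is satisfied (surplus >= 0)

60


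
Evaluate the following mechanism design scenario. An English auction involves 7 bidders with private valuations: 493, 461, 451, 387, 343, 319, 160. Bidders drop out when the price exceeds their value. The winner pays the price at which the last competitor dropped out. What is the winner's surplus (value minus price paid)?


Step 1: Identify the highest value: 493
Step 2: Identify the second-highest value: 461
Step 3: The final price = second-highest value = 461
Step 4: Surplus = 493 - 461 = 32

32


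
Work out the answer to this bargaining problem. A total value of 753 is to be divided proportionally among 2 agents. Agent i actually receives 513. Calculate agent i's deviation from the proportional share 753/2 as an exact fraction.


Step 1: Proportional share = 753/2
Step 2: Agent's actual allocation = 513
Step 3: Excess = 513 - 753/2 = 273/2

273/2


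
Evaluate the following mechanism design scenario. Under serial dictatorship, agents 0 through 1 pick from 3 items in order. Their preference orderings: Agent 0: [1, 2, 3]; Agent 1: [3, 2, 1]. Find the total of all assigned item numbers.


Step 1: Agent 0 picks item 1
Step 2: Agent 1 picks item 3
Step 3: Sum = 1 + 3 = 4

4


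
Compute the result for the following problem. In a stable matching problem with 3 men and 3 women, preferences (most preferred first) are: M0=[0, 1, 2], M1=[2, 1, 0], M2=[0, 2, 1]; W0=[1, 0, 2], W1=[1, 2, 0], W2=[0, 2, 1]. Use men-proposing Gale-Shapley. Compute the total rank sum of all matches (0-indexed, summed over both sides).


Step 1: Run Gale-Shapley (men propose, women hold best offer):
  M0 proposes to W0; she accepts
  M1 proposes to W2; she accepts
  M2 proposes to W0; rejected
  M2 proposes to W2; she switches from M1
  M1 proposes to W1; she accepts
Step 2: Final matching: W0-M0, W1-M1, W2-M2
Step 3: 0-indexed ranks (man's rank of his match, then woman's): 0 + 1 + 1 + 0 + 1 + 1
Step 4: Total rank sum = 4

4


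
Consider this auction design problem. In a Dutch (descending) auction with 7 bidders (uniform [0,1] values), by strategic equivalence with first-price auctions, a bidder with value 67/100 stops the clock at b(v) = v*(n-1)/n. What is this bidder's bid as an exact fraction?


Step 1: Dutch auctions are strategically equivalent to first-price auctions
Step 2: The equilibrium bid is b(v) = v*(n-1)/n
Step 3: b = 67/100 * 6/7
Step 4: b = 201/350

201/350


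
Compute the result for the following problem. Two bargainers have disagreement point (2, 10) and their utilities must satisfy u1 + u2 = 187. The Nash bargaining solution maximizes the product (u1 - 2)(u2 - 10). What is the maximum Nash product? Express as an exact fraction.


Step 1: The Nash solution splits surplus symmetrically above the disagreement point
Step 2: u1 = (total + d1 - d2)/2 = (187 + 2 - 10)/2 = 179/2
Step 3: u2 = (total - d1 + d2)/2 = (187 - 2 + 10)/2 = 195/2
Step 4: Nash product = (179/2 - 2) * (195/2 - 10)
Step 5: = 175/2 * 175/2 = 30625/4

30625/4


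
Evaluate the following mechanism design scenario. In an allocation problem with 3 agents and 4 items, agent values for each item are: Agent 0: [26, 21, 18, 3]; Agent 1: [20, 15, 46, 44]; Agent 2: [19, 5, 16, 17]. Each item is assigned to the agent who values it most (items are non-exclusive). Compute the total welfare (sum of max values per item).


Step 1: For each item, find the maximum value among all agents.
Step 2: Item 0 -> Agent 0 (value 26)
Step 3: Item 1 -> Agent 0 (value 21)
Step 4: Item 2 -> Agent 1 (value 46)
Step 5: Item 3 -> Agent 1 (value 44)
Step 6: Total welfare = 26 + 21 + 46 + 44 = 137

137


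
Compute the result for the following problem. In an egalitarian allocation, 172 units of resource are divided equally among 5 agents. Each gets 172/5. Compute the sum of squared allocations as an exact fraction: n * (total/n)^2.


Step 1: Each agent's share = 172/5
Step 2: Square of each share = (172/5)^2 = 29584/25
Step 3: Sum of squares = 5 * 29584/25 = 29584/5

29584/5


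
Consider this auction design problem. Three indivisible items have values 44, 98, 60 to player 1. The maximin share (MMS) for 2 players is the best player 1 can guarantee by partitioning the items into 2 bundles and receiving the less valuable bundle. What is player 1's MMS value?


Step 1: Item values = 44, 98, 60
Step 2: Enumerate all 2-bundle partitions and take the smaller bundle:
  Partition 1: {44} vs {98,60} -> bundles 44, 158; min = 44
  Partition 2: {98} vs {44,60} -> bundles 98, 104; min = 98
  Partition 3: {60} vs {44,98} -> bundles 60, 142; min = 60
Step 3: MMS = max(44, 98, 60) = 98

98


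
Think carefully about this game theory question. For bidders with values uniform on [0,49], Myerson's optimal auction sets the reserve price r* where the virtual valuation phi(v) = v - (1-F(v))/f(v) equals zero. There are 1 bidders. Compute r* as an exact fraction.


Step 1: For U[0,49], F(v) = v/49 and f(v) = 1/49
Step 2: phi(v) = v - (1 - v/49)/(1/49) = v - (49 - v) = 2v - 49
Step 3: Set phi(r*) = 0: 2r* - 49 = 0
Step 4: r* = 49/2 (the number of bidders n = 1 does not enter)

49/2


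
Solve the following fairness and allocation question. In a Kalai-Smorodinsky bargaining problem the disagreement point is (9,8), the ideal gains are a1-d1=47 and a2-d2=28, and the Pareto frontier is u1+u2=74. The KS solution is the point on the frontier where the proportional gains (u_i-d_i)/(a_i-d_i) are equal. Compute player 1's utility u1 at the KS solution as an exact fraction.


Step 1: At the KS point, (u1-d1)/r1 = (u2-d2)/r2 = t and u1+u2 = 74
Step 2: u1 = d1 + r1*t and u2 = d2 + r2*t, so (d1 + r1*t) + (d2 + r2*t) = 74
Step 3: t = (74 - 9 - 8)/(47 + 28) = 57/75 = 19/25
Step 4: u1 = d1 + r1*t = 9 + 47 * 19/25 = 1118/25
Step 5: (Check: u2 = d2 + r2*t = 732/25; u1+u2 = 1118/25 + 732/25 = 74, on the frontier.)

1118/25


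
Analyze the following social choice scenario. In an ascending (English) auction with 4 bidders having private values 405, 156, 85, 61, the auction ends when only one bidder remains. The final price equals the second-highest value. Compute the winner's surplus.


Step 1: Identify the highest value: 405
Step 2: Identify the second-highest value: 156
Step 3: The final price = second-highest value = 156
Step 4: Surplus = 405 - 156 = 249

249


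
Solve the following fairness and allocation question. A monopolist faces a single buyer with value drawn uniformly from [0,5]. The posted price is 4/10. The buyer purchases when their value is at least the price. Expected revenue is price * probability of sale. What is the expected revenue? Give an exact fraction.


Step 1: Posted price r = 2/5, value support [0,5]
Step 2: P(v >= r) = (5 - 2/5)/5 = 23/25
Step 3: Expected revenue = r * P(v >= r) = 2/5 * 23/25
Step 4: Revenue = 46/125

46/125


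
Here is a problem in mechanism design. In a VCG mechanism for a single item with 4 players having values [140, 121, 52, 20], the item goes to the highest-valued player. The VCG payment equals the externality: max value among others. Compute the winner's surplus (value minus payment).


Step 1: The winner is the agent with the highest value: agent 0 with value 140
Step 2: Values of other agents: [121, 52, 20]
Step 3: VCG payment = max of others' values = 121
Step 4: Surplus = 140 - 121 = 19

19


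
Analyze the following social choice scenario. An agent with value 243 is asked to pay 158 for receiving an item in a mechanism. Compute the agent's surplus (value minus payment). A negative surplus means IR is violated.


Step 1: Surplus = value - payment = 243 - 158 = 85
Step 2: IR is satisfied (surplus >= 0)

85


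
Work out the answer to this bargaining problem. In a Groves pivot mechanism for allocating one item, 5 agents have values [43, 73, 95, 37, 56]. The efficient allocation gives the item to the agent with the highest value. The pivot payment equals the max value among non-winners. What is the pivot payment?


Step 1: The efficient winner is agent 2 with value 95
Step 2: Other agents' values: [43, 73, 37, 56]
Step 3: Pivot payment = max(others) = 73
Step 4: The winner pays 73

73


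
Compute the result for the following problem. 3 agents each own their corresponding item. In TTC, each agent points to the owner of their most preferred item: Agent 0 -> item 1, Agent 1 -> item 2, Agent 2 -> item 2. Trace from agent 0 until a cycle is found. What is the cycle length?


Step 1: Trace the pointer graph from agent 0: 0 -> 1 -> 2 -> 2
Step 2: A cycle is detected when we revisit agent 2
Step 3: The cycle is: 2 -> 2
Step 4: Cycle length = 1

1


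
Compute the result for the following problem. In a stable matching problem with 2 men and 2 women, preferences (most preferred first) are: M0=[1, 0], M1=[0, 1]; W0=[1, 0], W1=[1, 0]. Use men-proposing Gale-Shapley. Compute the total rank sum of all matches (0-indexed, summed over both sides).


Step 1: Run Gale-Shapley (men propose, women hold best offer):
  M0 proposes to W1; she accepts
  M1 proposes to W0; she accepts
Step 2: Final matching: W0-M1, W1-M0
Step 3: 0-indexed ranks (man's rank of his match, then woman's): 0 + 0 + 0 + 1
Step 4: Total rank sum = 1

1


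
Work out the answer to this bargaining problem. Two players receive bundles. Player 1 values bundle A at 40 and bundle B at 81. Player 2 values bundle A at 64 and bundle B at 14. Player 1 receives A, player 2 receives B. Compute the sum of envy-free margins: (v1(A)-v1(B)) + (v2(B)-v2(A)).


Step 1: Player 1's margin = v1(A) - v1(B) = 40 - 81 = -41
Step 2: Player 2's margin = v2(B) - v2(A) = 14 - 64 = -50
Step 3: Total margin = -41 + -50 = -91

-91


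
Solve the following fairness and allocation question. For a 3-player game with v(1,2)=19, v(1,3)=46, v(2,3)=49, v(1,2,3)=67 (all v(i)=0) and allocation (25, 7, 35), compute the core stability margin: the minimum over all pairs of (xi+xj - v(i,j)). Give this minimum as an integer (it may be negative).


Step 1: Slack for coalition (1,2): x1+x2 - v12 = 32 - 19 = 13
Step 2: Slack for coalition (1,3): x1+x3 - v13 = 60 - 46 = 14
Step 3: Slack for coalition (2,3): x2+x3 - v23 = 42 - 49 = -7
Step 4: Minimum slack = min(13, 14, -7) = -7, attained by (2,3); coalition (2,3) can block (slack < 0), so the allocation is not in the core

-7


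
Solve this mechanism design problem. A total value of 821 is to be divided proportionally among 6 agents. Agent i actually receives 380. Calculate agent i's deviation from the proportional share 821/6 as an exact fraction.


Step 1: Proportional share = 821/6
Step 2: Agent's actual allocation = 380
Step 3: Excess = 380 - 821/6 = 1459/6

1459/6


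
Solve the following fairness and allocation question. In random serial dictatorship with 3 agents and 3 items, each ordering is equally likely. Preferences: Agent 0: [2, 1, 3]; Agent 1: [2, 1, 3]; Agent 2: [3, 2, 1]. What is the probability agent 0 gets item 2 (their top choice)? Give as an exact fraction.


Step 1: Agent 0 wants item 2
Step 2: There are 6 possible orderings of agents
Step 3: In 3 orderings, agent 0 gets item 2
Step 4: Probability = 3/6 = 1/2

1/2


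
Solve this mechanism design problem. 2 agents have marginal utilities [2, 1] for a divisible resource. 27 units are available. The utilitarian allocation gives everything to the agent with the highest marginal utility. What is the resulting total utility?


Step 1: The marginal utilities are [2, 1]
Step 2: The highest marginal utility is 2
Step 3: All 27 units go to that agent
Step 4: Total utility = 2 * 27 = 54

54


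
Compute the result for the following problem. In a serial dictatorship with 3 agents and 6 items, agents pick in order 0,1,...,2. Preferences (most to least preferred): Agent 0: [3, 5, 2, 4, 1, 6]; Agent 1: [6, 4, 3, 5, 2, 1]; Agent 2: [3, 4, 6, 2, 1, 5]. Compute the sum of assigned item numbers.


Step 1: Agent 0 picks item 3
Step 2: Agent 1 picks item 6
Step 3: Agent 2 picks item 4
Step 4: Sum = 3 + 6 + 4 = 13

13


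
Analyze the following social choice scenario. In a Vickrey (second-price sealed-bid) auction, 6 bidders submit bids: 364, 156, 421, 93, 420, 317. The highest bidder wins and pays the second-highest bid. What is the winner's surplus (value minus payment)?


Step 1: Sort bids in descending order: 421, 420, 364, 317, 156, 93
Step 2: The winning bid is the highest: 421
Step 3: The payment equals the second-highest bid: 420
Step 4: Surplus = winner's bid - payment = 421 - 420 = 1

1


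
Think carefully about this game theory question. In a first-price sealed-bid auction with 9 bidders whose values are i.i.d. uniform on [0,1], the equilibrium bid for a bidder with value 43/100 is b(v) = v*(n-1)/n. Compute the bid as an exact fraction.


Step 1: The symmetric BNE bidding function is b(v) = v * (n-1) / n
Step 2: Substitute v = 43/100 and n = 9
Step 3: b = 43/100 * 8/9
Step 4: b = 86/225

86/225


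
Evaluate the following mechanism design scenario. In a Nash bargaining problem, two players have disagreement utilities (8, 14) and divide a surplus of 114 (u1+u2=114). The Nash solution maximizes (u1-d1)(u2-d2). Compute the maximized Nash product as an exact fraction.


Step 1: The Nash solution splits surplus symmetrically above the disagreement point
Step 2: u1 = (total + d1 - d2)/2 = (114 + 8 - 14)/2 = 54
Step 3: u2 = (total - d1 + d2)/2 = (114 - 8 + 14)/2 = 60
Step 4: Nash product = (54 - 8) * (60 - 14)
Step 5: = 46 * 46 = 2116

2116


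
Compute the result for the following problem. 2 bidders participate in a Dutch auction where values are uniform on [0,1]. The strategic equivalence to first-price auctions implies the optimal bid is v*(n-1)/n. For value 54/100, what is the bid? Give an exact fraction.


Step 1: Dutch auctions are strategically equivalent to first-price auctions
Step 2: The equilibrium bid is b(v) = v*(n-1)/n
Step 3: b = 27/50 * 1/2
Step 4: b = 27/100

27/100


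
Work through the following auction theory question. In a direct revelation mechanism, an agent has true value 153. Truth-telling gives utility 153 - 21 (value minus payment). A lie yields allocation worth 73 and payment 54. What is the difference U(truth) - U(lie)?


Step 1: U(truth) = value - payment = 153 - 21 = 132
Step 2: U(lie) = allocation - payment = 73 - 54 = 19
Step 3: IC gap = 132 - 19 = 113

113


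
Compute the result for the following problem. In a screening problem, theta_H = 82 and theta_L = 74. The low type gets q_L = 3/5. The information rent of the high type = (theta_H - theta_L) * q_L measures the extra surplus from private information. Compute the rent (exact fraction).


Step 1: theta_H - theta_L = 82 - 74 = 8
Step 2: Information rent = (theta_H - theta_L) * q_L
Step 3: = 8 * 3/5
Step 4: = 24/5

24/5


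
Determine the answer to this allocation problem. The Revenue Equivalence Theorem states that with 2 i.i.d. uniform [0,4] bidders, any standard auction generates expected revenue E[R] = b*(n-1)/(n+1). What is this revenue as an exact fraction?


Step 1: By Revenue Equivalence, expected revenue = b*(n-1)/(n+1)
Step 2: Substituting n = 2, b = 4
Step 3: Revenue = 4*(2-1)/(2+1) = 4*1/3
Step 4: Revenue = 4/3

4/3


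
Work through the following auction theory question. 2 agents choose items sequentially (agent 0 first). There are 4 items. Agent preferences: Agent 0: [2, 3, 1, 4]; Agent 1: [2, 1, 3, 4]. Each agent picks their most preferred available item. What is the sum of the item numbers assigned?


Step 1: Agent 0 picks item 2
Step 2: Agent 1 picks item 1
Step 3: Sum = 2 + 1 = 3

3


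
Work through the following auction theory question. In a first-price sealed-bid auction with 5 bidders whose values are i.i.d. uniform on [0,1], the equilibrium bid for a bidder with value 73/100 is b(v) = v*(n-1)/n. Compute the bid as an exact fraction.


Step 1: The symmetric BNE bidding function is b(v) = v * (n-1) / n
Step 2: Substitute v = 73/100 and n = 5
Step 3: b = 73/100 * 4/5
Step 4: b = 73/125

73/125


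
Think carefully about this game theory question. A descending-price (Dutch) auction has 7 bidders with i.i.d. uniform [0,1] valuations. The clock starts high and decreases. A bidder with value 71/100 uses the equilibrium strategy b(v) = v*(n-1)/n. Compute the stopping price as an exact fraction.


Step 1: Dutch auctions are strategically equivalent to first-price auctions
Step 2: The equilibrium bid is b(v) = v*(n-1)/n
Step 3: b = 71/100 * 6/7
Step 4: b = 213/350

213/350


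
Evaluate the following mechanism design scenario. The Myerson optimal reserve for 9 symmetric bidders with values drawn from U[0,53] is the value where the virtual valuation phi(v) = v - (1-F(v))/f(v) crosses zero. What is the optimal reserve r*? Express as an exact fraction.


Step 1: For U[0,53], F(v) = v/53 and f(v) = 1/53
Step 2: phi(v) = v - (1 - v/53)/(1/53) = v - (53 - v) = 2v - 53
Step 3: Set phi(r*) = 0: 2r* - 53 = 0
Step 4: r* = 53/2 (the number of bidders n = 9 does not enter)

53/2


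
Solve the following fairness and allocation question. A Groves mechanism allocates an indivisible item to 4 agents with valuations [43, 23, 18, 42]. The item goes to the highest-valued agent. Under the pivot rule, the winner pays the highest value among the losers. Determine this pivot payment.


Step 1: The efficient winner is agent 0 with value 43
Step 2: Other agents' values: [23, 18, 42]
Step 3: Pivot payment = max(others) = 42
Step 4: The winner pays 42

42


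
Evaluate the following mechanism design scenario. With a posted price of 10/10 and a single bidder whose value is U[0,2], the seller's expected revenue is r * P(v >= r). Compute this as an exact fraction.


Step 1: Posted price r = 1, value support [0,2]
Step 2: P(v >= r) = (2 - 1)/2 = 1/2
Step 3: Expected revenue = r * P(v >= r) = 1 * 1/2
Step 4: Revenue = 1/2

1/2


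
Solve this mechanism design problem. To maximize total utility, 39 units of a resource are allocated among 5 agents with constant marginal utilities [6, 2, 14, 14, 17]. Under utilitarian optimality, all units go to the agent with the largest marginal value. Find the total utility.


Step 1: The marginal utilities are [6, 2, 14, 14, 17]
Step 2: The highest marginal utility is 17
Step 3: All 39 units go to that agent
Step 4: Total utility = 17 * 39 = 663

663


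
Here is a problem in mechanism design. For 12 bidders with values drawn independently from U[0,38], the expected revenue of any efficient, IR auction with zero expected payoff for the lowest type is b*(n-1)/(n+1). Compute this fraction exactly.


Step 1: By Revenue Equivalence, expected revenue = b*(n-1)/(n+1)
Step 2: Substituting n = 12, b = 38
Step 3: Revenue = 38*(12-1)/(12+1) = 38*11/13
Step 4: Revenue = 418/13

418/13


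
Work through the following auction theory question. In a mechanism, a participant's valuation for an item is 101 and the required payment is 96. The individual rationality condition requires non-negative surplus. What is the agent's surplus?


Step 1: Surplus = value - payment = 101 - 96 = 5
Step 2: IR is satisfied (surplus >= 0)

5


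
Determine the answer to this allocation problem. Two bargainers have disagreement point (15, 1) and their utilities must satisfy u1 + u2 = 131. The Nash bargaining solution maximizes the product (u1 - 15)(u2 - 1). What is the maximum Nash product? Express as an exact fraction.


Step 1: The Nash solution splits surplus symmetrically above the disagreement point
Step 2: u1 = (total + d1 - d2)/2 = (131 + 15 - 1)/2 = 145/2
Step 3: u2 = (total - d1 + d2)/2 = (131 - 15 + 1)/2 = 117/2
Step 4: Nash product = (145/2 - 15) * (117/2 - 1)
Step 5: = 115/2 * 115/2 = 13225/4

13225/4
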